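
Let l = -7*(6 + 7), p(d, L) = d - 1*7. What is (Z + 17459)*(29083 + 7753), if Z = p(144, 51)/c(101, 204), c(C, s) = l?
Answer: 58518848352/91 ≈ 6.4306e+8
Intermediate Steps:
p(d, L) = -7 + d (p(d, L) = d - 7 = -7 + d)
l = -91 (l = -7*13 = -91)
c(C, s) = -91
Z = -137/91 (Z = (-7 + 144)/(-91) = 137*(-1/91) = -137/91 ≈ -1.5055)
(Z + 17459)*(29083 + 7753) = (-137/91 + 17459)*(29083 + 7753) = (1588632/91)*36836 = 58518848352/91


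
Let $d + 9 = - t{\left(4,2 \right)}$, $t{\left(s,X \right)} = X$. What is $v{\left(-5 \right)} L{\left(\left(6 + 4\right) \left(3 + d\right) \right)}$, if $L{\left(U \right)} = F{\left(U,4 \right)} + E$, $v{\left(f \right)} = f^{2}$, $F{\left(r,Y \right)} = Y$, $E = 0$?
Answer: $100$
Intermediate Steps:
$d = -11$ ($d = -9 - 2 = -11$)
$L{\left(U \right)} = 4$ ($L{\left(U \right)} = 4 + 0 = 4$)
$v{\left(-5 \right)} L{\left(\left(6 + 4\right) \left(3 + d\right) \right)} = \left(-5\right)^{2} \cdot 4 = 25 \cdot 4 = 100$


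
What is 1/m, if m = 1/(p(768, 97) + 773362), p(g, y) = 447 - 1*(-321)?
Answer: 774130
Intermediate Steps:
p(g, y) = 768 (p(g, y) = 447 + 321 = 768)
m = 1/774130 (m = 1/(768 + 773362) = 1/774130 ≈ 1.2918e-6)
1/m = 1/(1/774130) = 774130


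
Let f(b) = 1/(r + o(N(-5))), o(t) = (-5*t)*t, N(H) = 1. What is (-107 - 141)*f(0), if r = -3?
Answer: 31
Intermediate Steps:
o(t) = -5*t²
f(b) = -⅛ (f(b) = 1/(-3 - 5*1²) = 1/(-3 - 5*1) = 1/(-3 - 5) = 1/(-8) = -⅛)
(-107 - 141)*f(0) = (-107 - 141)*(-⅛) = -248*(-⅛) = 31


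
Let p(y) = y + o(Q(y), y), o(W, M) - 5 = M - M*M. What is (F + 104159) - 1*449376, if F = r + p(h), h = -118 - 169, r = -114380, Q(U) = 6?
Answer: -542535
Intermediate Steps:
o(W, M) = 5 + M - M**2 (o(W, M) = 5 + (M - M*M) = 5 + (M - M**2) = 5 + M - M**2)
h = -287
p(y) = 5 - y**2 + 2*y (p(y) = y + (5 + y - y**2) = 5 - y**2 + 2*y)
F = -197318 (F = -114380 + (5 - 1*(-287)**2 + 2*(-287)) = -114380 + (5 - 1*82369 - 574) = -114380 + (5 - 82369 - 574) = -114380 - 82938 = -197318)
(F + 104159) - 1*449376 = (-197318 + 104159) - 1*449376 = -93159 - 449376 = -542535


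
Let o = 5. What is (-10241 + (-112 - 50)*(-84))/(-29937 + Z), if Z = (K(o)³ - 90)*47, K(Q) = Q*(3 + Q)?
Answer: 3367/2973833 ≈ 0.0011322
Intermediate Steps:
Z = 3003770 (Z = ((5*(3 + 5))³ - 90)*47 = ((5*8)³ - 90)*47 = (40³ - 90)*47 = (64000 - 90)*47 = 63910*47 = 3003770)
(-10241 + (-112 - 50)*(-84))/(-29937 + Z) = (-10241 + (-112 - 50)*(-84))/(-29937 + 3003770) = (-10241 - 162*(-84))/2973833 = (-10241 + 13608)*(1/2973833) = 3367*(1/2973833) = 3367/2973833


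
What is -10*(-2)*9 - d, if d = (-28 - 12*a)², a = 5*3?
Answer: -43084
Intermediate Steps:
a = 15
d = 43264 (d = (-28 - 12*15)² = (-28 - 180)² = (-208)² = 43264)
-10*(-2)*9 - d = -10*(-2)*9 - 1*43264 = 20*9 - 43264 = 180 - 43264 = -43084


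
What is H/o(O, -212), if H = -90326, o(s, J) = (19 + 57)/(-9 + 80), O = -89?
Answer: -168767/2 ≈ -84384.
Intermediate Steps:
o(s, J) = 76/71
H/o(O, -212) = -90326/76/71 = -90326*71/76 = -168767/2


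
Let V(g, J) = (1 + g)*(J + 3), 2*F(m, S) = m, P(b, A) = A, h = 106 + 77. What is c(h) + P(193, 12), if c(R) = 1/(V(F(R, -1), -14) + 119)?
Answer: 21562/1797 ≈ 11.999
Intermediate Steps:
h = 183
F(m, S) = m/2
V(g, J) = (1 + g)*(3 + J)
c(R) = 1/(108 - 11*R/2) (c(R) = 1/((3 - 14 + 3*(R/2) - 7*R) + 119) = 1/((3 - 14 + 3*R/2 - 7*R) + 119) = 1/((-11 - 11*R/2) + 119) = 1/(108 - 11*R/2))
c(h) + P(193, 12) = 2/(216 - 11*183) + 12 = 2/(216 - 2013) + 12 = 2/(-1797) + 12 = 2*(-1/1797) + 12 = -2/1797 + 12 = 21562/1797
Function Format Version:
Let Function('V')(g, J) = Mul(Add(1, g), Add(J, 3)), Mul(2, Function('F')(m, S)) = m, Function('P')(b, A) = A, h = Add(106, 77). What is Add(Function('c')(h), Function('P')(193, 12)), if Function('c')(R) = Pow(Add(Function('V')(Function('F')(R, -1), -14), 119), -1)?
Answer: Rational(21562, 1797) ≈ 11.999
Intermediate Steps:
h = 183
Function('F')(m, S) = Mul(Rational(1, 2), m)
Function('V')(g, J) = Mul(Add(1, g), Add(3, J))
Function('c')(R) = Pow(Add(108, Mul(Rational(-11, 2), R)), -1) (Function('c')(R) = Pow(Add(Add(3, -14, Mul(3, Mul(Rational(1, 2), R)), Mul(-14, Mul(Rational(1, 2), R))), 119), -1) = Pow(Add(Add(3, -14, Mul(Rational(3, 2), R), Mul(-7, R)), 119), -1) = Pow(Add(Add(-11, Mul(Rational(-11, 2), R)), 119), -1) = Pow(Add(108, Mul(Rational(-11, 2), R)), -1))
Add(Function('c')(h), Function('P')(193, 12)) = Add(Mul(2, Pow(Add(216, Mul(-11, 183)), -1)), 12) = Add(Mul(2, Pow(Add(216, -2013), -1)), 12) = Add(Mul(2, Pow(-1797, -1)), 12) = Add(Mul(2, Rational(-1, 1797)), 12) = Add(Rational(-2, 1797), 12) = Rational(21562, 1797)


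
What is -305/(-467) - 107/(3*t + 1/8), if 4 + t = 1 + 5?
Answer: -384807/22883 ≈ -16.816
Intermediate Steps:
t = 2 (t = -4 + (1 + 5) = -4 + 6 = 2)
-305/(-467) - 107/(3*t + 1/8) = -305/(-467) - 107/(3*2 + 1/8) = -305*(-1/467) - 107/(6 + ⅛) = 305/467 - 107/49/8 = 305/467 - 107*8/49 = 305/467 - 856/49 = -384807/22883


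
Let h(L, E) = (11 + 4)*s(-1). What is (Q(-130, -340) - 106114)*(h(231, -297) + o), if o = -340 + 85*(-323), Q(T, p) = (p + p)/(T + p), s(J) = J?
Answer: 138696534900/47 ≈ 2.9510e+9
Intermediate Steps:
Q(T, p) = 2*p/(T + p) (Q(T, p) = (2*p)/(T + p) = 2*p/(T + p))
h(L, E) = -15 (h(L, E) = (11 + 4)*(-1) = 15*(-1) = -15)
o = -27795 (o = -340 - 27455 = -27795)
(Q(-130, -340) - 106114)*(h(231, -297) + o) = (2*(-340)/(-130 - 340) - 106114)*(-15 - 27795) = (2*(-340)/(-470) - 106114)*(-27810) = (2*(-340)*(-1/470) - 106114)*(-27810) = (68/47 - 106114)*(-27810) = -4987290/47*(-27810) = 138696534900/47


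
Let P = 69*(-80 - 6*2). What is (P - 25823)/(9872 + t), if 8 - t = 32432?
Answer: 32171/22552 ≈ 1.4265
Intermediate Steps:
t = -32424 (t = 8 - 1*32432 = 8 - 32432 = -32424)
P = -6348 (P = 69*(-80 - 12) = 69*(-92) = -6348)
(P - 25823)/(9872 + t) = (-6348 - 25823)/(9872 - 32424) = -32171/(-22552) = -32171*(-1/22552) = 32171/22552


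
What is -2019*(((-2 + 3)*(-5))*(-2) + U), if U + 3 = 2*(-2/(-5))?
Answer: -78741/5 ≈ -15748.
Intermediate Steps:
U = -11/5 (U = -3 + 2*(-2/(-5)) = -3 + 2*(-2*(-⅕)) = -3 + 2*(⅖) = -3 + ⅘ = -11/5 ≈ -2.2000)
-2019*(((-2 + 3)*(-5))*(-2) + U) = -2019*(((-2 + 3)*(-5))*(-2) - 11/5) = -2019*((1*(-5))*(-2) - 11/5) = -2019*(-5*(-2) - 11/5) = -2019*(10 - 11/5) = -2019*39/5 = -78741/5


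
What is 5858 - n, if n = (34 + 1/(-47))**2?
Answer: 10389913/2209 ≈ 4703.4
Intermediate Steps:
n = 2550409/2209 (n = (34 - 1/47)**2 = (1597/47)**2 = 2550409/2209 ≈ 1154.6)
5858 - n = 5858 - 1*2550409/2209 = 5858 - 2550409/2209 = 10389913/2209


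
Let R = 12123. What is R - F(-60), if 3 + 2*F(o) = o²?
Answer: 20649/2 ≈ 10325.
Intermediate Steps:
F(o) = -3/2 + o²/2
R - F(-60) = 12123 - (-3/2 + (½)*(-60)²) = 12123 - (-3/2 + (½)*3600) = 12123 - (-3/2 + 1800) = 12123 - 1*3597/2 = 12123 - 3597/2 = 20649/2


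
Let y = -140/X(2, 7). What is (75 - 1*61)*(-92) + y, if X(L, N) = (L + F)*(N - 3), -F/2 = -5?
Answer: -15491/12 ≈ -1290.9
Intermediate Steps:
F = 10 (F = -2*(-5) = 10)
X(L, N) = (-3 + N)*(10 + L) (X(L, N) = (L + 10)*(N - 3) = (10 + L)*(-3 + N) = (-3 + N)*(10 + L))
y = -35/12 (y = -140/(-30 - 3*2 + 10*7 + 2*7) = -140/(-30 - 6 + 70 + 14) = -140/48 = -140*1/48 = -35/12 ≈ -2.9167)
(75 - 1*61)*(-92) + y = (75 - 1*61)*(-92) - 35/12 = (75 - 61)*(-92) - 35/12 = 14*(-92) - 35/12 = -1288 - 35/12 = -15491/12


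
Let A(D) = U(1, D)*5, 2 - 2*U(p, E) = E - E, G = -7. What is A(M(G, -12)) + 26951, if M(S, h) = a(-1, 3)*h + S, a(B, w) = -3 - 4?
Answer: 26956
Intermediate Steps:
a(B, w) = -7
U(p, E) = 1 (U(p, E) = 1 - (E - E)/2 = 1 - ½*0 = 1 + 0 = 1)
M(S, h) = S - 7*h (M(S, h) = -7*h + S = S - 7*h)
A(D) = 5 (A(D) = 1*5 = 5)
A(M(G, -12)) + 26951 = 5 + 26951 = 26956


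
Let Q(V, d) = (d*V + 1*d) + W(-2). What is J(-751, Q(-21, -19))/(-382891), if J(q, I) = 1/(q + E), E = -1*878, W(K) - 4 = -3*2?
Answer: 1/623729439 ≈ 1.6033e-9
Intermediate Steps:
W(K) = -2 (W(K) = 4 - 3*2 = 4 - 6 = -2)
E = -878
Q(V, d) = -2 + d + V*d (Q(V, d) = (d*V + 1*d) - 2 = (V*d + d) - 2 = (d + V*d) - 2 = -2 + d + V*d)
J(q, I) = 1/(-878 + q) (J(q, I) = 1/(q - 878) = 1/(-878 + q))
J(-751, Q(-21, -19))/(-382891) = 1/(-878 - 751*(-382891)) = -1/382891/(-1629) = -1/1629*(-1/382891) = 1/623729439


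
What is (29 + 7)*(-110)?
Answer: -3960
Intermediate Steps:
(29 + 7)*(-110) = 36*(-110) = -3960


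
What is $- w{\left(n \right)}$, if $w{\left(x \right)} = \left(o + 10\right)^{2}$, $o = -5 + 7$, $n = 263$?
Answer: $-144$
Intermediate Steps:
$o = 2$
$w{\left(x \right)} = 144$ ($w{\left(x \right)} = \left(2 + 10\right)^{2} = 12^{2} = 144$)
$- w{\left(n \right)} = \left(-1\right) 144 = -144$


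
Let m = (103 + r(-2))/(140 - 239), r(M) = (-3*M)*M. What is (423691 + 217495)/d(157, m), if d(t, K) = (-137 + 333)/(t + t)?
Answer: 7190443/7 ≈ 1.0272e+6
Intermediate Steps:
r(M) = -3*M²
m = -91/99 (m = (103 - 3*(-2)²)/(140 - 239) = (103 - 3*4)/(-99) = (103 - 12)*(-1/99) = 91*(-1/99) = -91/99 ≈ -0.91919)
d(t, K) = 98/t (d(t, K) = 196/((2*t)) = 196*(1/(2*t)) = 98/t)
(423691 + 217495)/d(157, m) = (423691 + 217495)/((98/157)) = 641186/((98*(1/157))) = 641186/(98/157) = 641186*(157/98) = 7190443/7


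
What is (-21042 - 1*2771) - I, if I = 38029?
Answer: -61842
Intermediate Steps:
(-21042 - 1*2771) - I = (-21042 - 1*2771) - 1*38029 = (-21042 - 2771) - 38029 = -23813 - 38029 = -61842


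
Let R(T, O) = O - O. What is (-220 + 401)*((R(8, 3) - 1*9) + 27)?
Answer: 3258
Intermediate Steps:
R(T, O) = 0
(-220 + 401)*((R(8, 3) - 1*9) + 27) = (-220 + 401)*((0 - 1*9) + 27) = 181*((0 - 9) + 27) = 181*(-9 + 27) = 181*18 = 3258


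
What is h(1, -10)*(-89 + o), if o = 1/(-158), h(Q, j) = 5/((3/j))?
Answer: 351575/237 ≈ 1483.4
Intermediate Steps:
h(Q, j) = 5*j/3 (h(Q, j) = 5*(j/3) = 5*j/3)
o = -1/158 ≈ -0.0063291
h(1, -10)*(-89 + o) = ((5/3)*(-10))*(-89 - 1/158) = -50/3*(-14063/158) = 351575/237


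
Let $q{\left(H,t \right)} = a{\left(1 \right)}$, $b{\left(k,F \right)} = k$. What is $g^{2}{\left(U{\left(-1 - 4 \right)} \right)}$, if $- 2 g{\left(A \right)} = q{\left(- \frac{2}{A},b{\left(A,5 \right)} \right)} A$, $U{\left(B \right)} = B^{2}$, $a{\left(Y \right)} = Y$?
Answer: $\frac{625}{4} \approx 156.25$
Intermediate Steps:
$q{\left(H,t \right)} = 1$
$g{\left(A \right)} = - \frac{A}{2}$ ($g{\left(A \right)} = - \frac{1 A}{2} = - \frac{A}{2}$)
$g^{2}{\left(U{\left(-1 - 4 \right)} \right)} = \left(- \frac{\left(-1 - 4\right)^{2}}{2}\right)^{2} = \left(- \frac{\left(-5\right)^{2}}{2}\right)^{2} = \left(\left(- \frac{1}{2}\right) 25\right)^{2} = \left(- \frac{25}{2}\right)^{2} = \frac{625}{4}$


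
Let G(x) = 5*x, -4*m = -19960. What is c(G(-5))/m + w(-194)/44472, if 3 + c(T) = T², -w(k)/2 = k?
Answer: 3699713/27739410 ≈ 0.13337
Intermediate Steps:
m = 4990 (m = -¼*(-19960) = 4990)
w(k) = -2*k
c(T) = -3 + T²
c(G(-5))/m + w(-194)/44472 = (-3 + (5*(-5))²)/4990 - 2*(-194)/44472 = (-3 + (-25)²)*(1/4990) + 388*(1/44472) = (-3 + 625)*(1/4990) + 97/11118 = 622*(1/4990) + 97/11118 = 311/2495 + 97/11118 = 3699713/27739410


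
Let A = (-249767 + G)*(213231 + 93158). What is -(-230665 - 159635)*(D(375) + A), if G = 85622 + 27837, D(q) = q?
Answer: -16300204841861100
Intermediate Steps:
G = 113459
A = -41763271812 (A = (-249767 + 113459)*(213231 + 93158) = -136308*306389 = -41763271812)
-(-230665 - 159635)*(D(375) + A) = -(-230665 - 159635)*(375 - 41763271812) = -(-390300)*(-41763271437) = -1*16300204841861100 = -16300204841861100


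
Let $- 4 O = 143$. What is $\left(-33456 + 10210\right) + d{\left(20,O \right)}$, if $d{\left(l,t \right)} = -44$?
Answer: $-23290$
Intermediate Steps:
$O = - \frac{143}{4}$ ($O = \left(- \frac{1}{4}\right) 143 = - \frac{143}{4} \approx -35.75$)
$\left(-33456 + 10210\right) + d{\left(20,O \right)} = \left(-33456 + 10210\right) - 44 = -23246 - 44 = -23290$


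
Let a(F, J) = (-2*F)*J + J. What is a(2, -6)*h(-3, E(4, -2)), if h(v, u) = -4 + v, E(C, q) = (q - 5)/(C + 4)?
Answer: -126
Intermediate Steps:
E(C, q) = (-5 + q)/(4 + C)
a(F, J) = J - 2*F*J (a(F, J) = -2*F*J + J = J - 2*F*J)
a(2, -6)*h(-3, E(4, -2)) = (-6*(1 - 2*2))*(-4 - 3) = -6*(1 - 4)*(-7) = -6*(-3)*(-7) = 18*(-7) = -126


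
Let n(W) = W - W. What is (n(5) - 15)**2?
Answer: 225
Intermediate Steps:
n(W) = 0
(n(5) - 15)**2 = (0 - 15)**2 = (-15)**2 = 225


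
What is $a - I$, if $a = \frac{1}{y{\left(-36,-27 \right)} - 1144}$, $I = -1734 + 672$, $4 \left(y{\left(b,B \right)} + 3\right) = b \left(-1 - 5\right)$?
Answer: $\frac{1160765}{1093} \approx 1062.0$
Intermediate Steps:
$y{\left(b,B \right)} = -3 - \frac{3 b}{2}$ ($y{\left(b,B \right)} = -3 + \frac{b \left(-1 - 5\right)}{4} = -3 + \frac{b \left(-6\right)}{4} = -3 + \frac{\left(-6\right) b}{4} = -3 - \frac{3 b}{2}$)
$I = -1062$
$a = - \frac{1}{1093}$ ($a = \frac{1}{\left(-3 - -54\right) - 1144} = \frac{1}{\left(-3 + 54\right) - 1144} = \frac{1}{51 - 1144} = \frac{1}{-1093} = - \frac{1}{1093} \approx -0.00091491$)
$a - I = - \frac{1}{1093} - -1062 = - \frac{1}{1093} + 1062 = \frac{1160765}{1093}$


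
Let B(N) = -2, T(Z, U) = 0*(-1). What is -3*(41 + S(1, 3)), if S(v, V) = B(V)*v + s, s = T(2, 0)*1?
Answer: -117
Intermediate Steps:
T(Z, U) = 0
s = 0 (s = 0*1 = 0)
S(v, V) = -2*v (S(v, V) = -2*v + 0 = -2*v)
-3*(41 + S(1, 3)) = -3*(41 - 2*1) = -3*(41 - 2) = -3*39 = -117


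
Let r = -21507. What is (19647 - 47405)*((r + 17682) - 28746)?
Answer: 904105818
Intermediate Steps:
(19647 - 47405)*((r + 17682) - 28746) = (19647 - 47405)*((-21507 + 17682) - 28746) = -27758*(-3825 - 28746) = -27758*(-32571) = 904105818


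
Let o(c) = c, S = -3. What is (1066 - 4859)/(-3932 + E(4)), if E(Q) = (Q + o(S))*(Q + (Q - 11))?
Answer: 3793/3935 ≈ 0.96391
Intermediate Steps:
E(Q) = (-11 + 2*Q)*(-3 + Q) (E(Q) = (Q - 3)*(Q + (Q - 11)) = (-3 + Q)*(Q + (-11 + Q)) = (-3 + Q)*(-11 + 2*Q) = (-11 + 2*Q)*(-3 + Q))
(1066 - 4859)/(-3932 + E(4)) = (1066 - 4859)/(-3932 + (33 - 17*4 + 2*4²)) = -3793/(-3932 + (33 - 68 + 2*16)) = -3793/(-3932 + (33 - 68 + 32)) = -3793/(-3932 - 3) = -3793/(-3935) = -3793*(-1/3935) = 3793/3935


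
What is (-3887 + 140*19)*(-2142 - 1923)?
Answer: 4987755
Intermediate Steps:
(-3887 + 140*19)*(-2142 - 1923) = (-3887 + 2660)*(-4065) = -1227*(-4065) = 4987755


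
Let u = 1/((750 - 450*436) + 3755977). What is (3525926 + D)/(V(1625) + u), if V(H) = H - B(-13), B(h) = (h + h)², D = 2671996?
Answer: 11033934312447/1689470062 ≈ 6531.0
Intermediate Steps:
B(h) = 4*h² (B(h) = (2*h)² = 4*h²)
u = 1/3560527 (u = 1/((750 - 196200) + 3755977) = 1/(-195450 + 3755977) = 1/3560527 ≈ 2.8086e-7)
V(H) = -676 + H (V(H) = H - 4*(-13)² = H - 4*169 = H - 1*676 = H - 676 = -676 + H)
(3525926 + D)/(V(1625) + u) = (3525926 + 2671996)/((-676 + 1625) + 1/3560527) = 6197922/(949 + 1/3560527) = 6197922/(3378940124/3560527) = 6197922*(3560527/3378940124) = 11033934312447/1689470062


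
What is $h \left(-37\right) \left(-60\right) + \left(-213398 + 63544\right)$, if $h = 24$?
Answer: $-96574$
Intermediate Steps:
$h \left(-37\right) \left(-60\right) + \left(-213398 + 63544\right) = 24 \left(-37\right) \left(-60\right) + \left(-213398 + 63544\right) = \left(-888\right) \left(-60\right) - 149854 = 53280 - 149854 = -96574$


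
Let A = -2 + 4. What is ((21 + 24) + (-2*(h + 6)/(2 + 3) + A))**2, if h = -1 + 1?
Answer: 49729/25 ≈ 1989.2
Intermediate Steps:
h = 0
A = 2
((21 + 24) + (-2*(h + 6)/(2 + 3) + A))**2 = ((21 + 24) + (-2*(0 + 6)/(2 + 3) + 2))**2 = (45 + (-12/5 + 2))**2 = (45 - 2/5)**2 = (223/5)**2 = 49729/25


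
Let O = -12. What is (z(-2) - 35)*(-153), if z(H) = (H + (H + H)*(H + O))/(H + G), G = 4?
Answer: 1224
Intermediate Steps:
z(H) = (H + 2*H*(-12 + H))/(4 + H) (z(H) = (H + (H + H)*(H - 12))/(H + 4) = (H + (2*H)*(-12 + H))/(4 + H) = (H + 2*H*(-12 + H))/(4 + H))
(z(-2) - 35)*(-153) = (-2*(-23 + 2*(-2))/(4 - 2) - 35)*(-153) = (-2*(-23 - 4)/2 - 35)*(-153) = (-2*1/2*(-27) - 35)*(-153) = (27 - 35)*(-153) = -8*(-153) = 1224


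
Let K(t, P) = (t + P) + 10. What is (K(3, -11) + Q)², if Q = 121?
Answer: 15129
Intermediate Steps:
K(t, P) = 10 + P + t (K(t, P) = (P + t) + 10 = 10 + P + t)
(K(3, -11) + Q)² = ((10 - 11 + 3) + 121)² = (2 + 121)² = 123² = 15129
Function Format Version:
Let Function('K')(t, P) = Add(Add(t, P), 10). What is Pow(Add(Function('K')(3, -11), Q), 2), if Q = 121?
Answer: 15129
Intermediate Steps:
Function('K')(t, P) = Add(10, P, t) (Function('K')(t, P) = Add(Add(P, t), 10) = Add(10, P, t))
Pow(Add(Function('K')(3, -11), Q), 2) = Pow(Add(Add(10, -11, 3), 121), 2) = Pow(Add(2, 121), 2) = Pow(123, 2) = 15129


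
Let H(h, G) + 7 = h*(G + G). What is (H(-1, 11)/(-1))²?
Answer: 841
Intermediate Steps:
H(h, G) = -7 + 2*G*h (H(h, G) = -7 + h*(G + G) = -7 + h*(2*G) = -7 + 2*G*h)
(H(-1, 11)/(-1))² = ((-7 + 2*11*(-1))/(-1))² = ((-7 - 22)*(-1))² = (-29*(-1))² = 29² = 841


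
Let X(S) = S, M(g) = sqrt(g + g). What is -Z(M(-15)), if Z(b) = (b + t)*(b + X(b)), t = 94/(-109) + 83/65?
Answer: 60 - 5874*I*sqrt(30)/7085 ≈ 60.0 - 4.541*I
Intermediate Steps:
M(g) = sqrt(2)*sqrt(g) (M(g) = sqrt(2*g) = sqrt(2)*sqrt(g))
t = 2937/7085 (t = 94*(-1/109) + 83*(1/65) = -94/109 + 83/65 = 2937/7085 ≈ 0.41454)
Z(b) = 2*b*(2937/7085 + b) (Z(b) = (b + 2937/7085)*(b + b) = (2937/7085 + b)*(2*b) = 2*b*(2937/7085 + b))
-Z(M(-15)) = -2*sqrt(2)*sqrt(-15)*(2937 + 7085*(sqrt(2)*sqrt(-15)))/7085 = -2*sqrt(2)*(I*sqrt(15))*(2937 + 7085*(sqrt(2)*(I*sqrt(15))))/7085 = -2*I*sqrt(30)*(2937 + 7085*(I*sqrt(30)))/7085 = -2*I*sqrt(30)*(2937 + 7085*I*sqrt(30))/7085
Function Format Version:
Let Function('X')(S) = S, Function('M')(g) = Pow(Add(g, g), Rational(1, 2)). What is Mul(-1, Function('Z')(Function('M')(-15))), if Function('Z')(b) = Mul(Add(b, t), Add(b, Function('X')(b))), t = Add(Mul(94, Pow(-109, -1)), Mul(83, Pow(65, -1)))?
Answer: Add(60, Mul(Rational(-5874, 7085), I, Pow(30, Rational(1, 2)))) ≈ Add(60.000, Mul(-4.5410, I))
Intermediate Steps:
Function('M')(g) = Mul(Pow(2, Rational(1, 2)), Pow(g, Rational(1, 2))) (Function('M')(g) = Pow(Mul(2, g), Rational(1, 2)) = Mul(Pow(2, Rational(1, 2)), Pow(g, Rational(1, 2))))
t = Rational(2937, 7085) (t = Add(Mul(94, Rational(-1, 109)), Mul(83, Rational(1, 65))) = Add(Rational(-94, 109), Rational(83, 65)) = Rational(2937, 7085) ≈ 0.41454)
Function('Z')(b) = Mul(2, b, Add(Rational(2937, 7085), b)) (Function('Z')(b) = Mul(Add(b, Rational(2937, 7085)), Add(b, b)) = Mul(Add(Rational(2937, 7085), b), Mul(2, b)) = Mul(2, b, Add(Rational(2937, 7085), b)))
Mul(-1, Function('Z')(Function('M')(-15))) = Mul(-1, Mul(Rational(2, 7085), Mul(Pow(2, Rational(1, 2)), Pow(-15, Rational(1, 2))), Add(2937, Mul(7085, Mul(Pow(2, Rational(1, 2)), Pow(-15, Rational(1, 2))))))) = Mul(-1, Mul(Rational(2, 7085), Mul(Pow(2, Rational(1, 2)), Mul(I, Pow(15, Rational(1, 2)))), Add(2937, Mul(7085, Mul(Pow(2, Rational(1, 2)), Mul(I, Pow(15, Rational(1, 2)))))))) = Mul(-1, Mul(Rational(2, 7085), Mul(I, Pow(30, Rational(1, 2))), Add(2937, Mul(7085, Mul(I, Pow(30, Rational(1, 2))))))) = Mul(-1, Mul(Rational(2, 7085), Mul(I, Pow(30, Rational(1, 2))), Add(2937, Mul(7085, I, Pow(30, Rational(1, 2)))))) = Mul(-1, Mul(Rational(2, 7085), I, Pow(30, Rational(1, 2)), Add(2937, Mul(7085, I, Pow(30, Rational(1, 2)))))) = Mul(Rational(-2, 7085), I, Pow(30, Rational(1, 2)), Add(2937, Mul(7085, I, Pow(30, Rational(1, 2)))))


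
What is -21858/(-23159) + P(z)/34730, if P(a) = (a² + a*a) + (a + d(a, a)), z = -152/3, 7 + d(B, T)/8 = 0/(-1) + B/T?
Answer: 788172094/723880863 ≈ 1.0888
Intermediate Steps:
d(B, T) = -56 + 8*B/T (d(B, T) = -56 + 8*(0/(-1) + B/T) = -56 + 8*(0*(-1) + B/T) = -56 + 8*(0 + B/T) = -56 + 8*(B/T) = -56 + 8*B/T)
z = -152/3 (z = -152*⅓ = -152/3 ≈ -50.667)
P(a) = -48 + a + 2*a² (P(a) = (a² + a*a) + (a + (-56 + 8*a/a)) = (a² + a²) + (a + (-56 + 8)) = 2*a² + (a - 48) = 2*a² + (-48 + a) = -48 + a + 2*a²)
-21858/(-23159) + P(z)/34730 = -21858/(-23159) + (-48 - 152/3 + 2*(-152/3)²)/34730 = -21858*(-1/23159) + (-48 - 152/3 + 2*(23104/9))*(1/34730) = 21858/23159 + (-48 - 152/3 + 46208/9)*(1/34730) = 21858/23159 + (45320/9)*(1/34730) = 21858/23159 + 4532/31257 = 788172094/723880863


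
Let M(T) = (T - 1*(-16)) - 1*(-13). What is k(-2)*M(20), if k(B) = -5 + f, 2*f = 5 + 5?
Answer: 0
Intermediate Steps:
f = 5 (f = (5 + 5)/2 = (½)*10 = 5)
k(B) = 0 (k(B) = -5 + 5 = 0)
M(T) = 29 + T (M(T) = (T + 16) + 13 = (16 + T) + 13 = 29 + T)
k(-2)*M(20) = 0*(29 + 20) = 0*49 = 0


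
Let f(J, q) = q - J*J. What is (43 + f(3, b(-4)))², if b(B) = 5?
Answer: 1521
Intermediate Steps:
f(J, q) = q - J²
(43 + f(3, b(-4)))² = (43 + (5 - 1*3²))² = (43 + (5 - 1*9))² = (43 + (5 - 9))² = (43 - 4)² = 39² = 1521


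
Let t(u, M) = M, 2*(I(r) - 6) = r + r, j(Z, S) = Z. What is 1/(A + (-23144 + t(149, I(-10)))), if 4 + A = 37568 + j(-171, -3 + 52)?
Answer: 1/14245 ≈ 7.0200e-5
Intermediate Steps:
I(r) = 6 + r (I(r) = 6 + (r + r)/2 = 6 + (2*r)/2 = 6 + r)
A = 37393 (A = -4 + (37568 - 171) = -4 + 37397 = 37393)
1/(A + (-23144 + t(149, I(-10)))) = 1/(37393 + (-23144 + (6 - 10))) = 1/(37393 + (-23144 - 4)) = 1/(37393 - 23148) = 1/14245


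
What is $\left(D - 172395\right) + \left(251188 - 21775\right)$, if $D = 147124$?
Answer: $204142$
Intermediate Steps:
$\left(D - 172395\right) + \left(251188 - 21775\right) = \left(147124 - 172395\right) + \left(251188 - 21775\right) = -25271 + \left(251188 - 21775\right) = -25271 + 229413 = 204142$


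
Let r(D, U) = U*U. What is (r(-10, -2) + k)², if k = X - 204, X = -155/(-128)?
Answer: 647448025/16384 ≈ 39517.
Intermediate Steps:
X = 155/128 (X = -155*(-1/128) = 155/128 ≈ 1.2109)
r(D, U) = U²
k = -25957/128 (k = 155/128 - 204 = -25957/128 ≈ -202.79)
(r(-10, -2) + k)² = ((-2)² - 25957/128)² = (4 - 25957/128)² = (-25445/128)² = 647448025/16384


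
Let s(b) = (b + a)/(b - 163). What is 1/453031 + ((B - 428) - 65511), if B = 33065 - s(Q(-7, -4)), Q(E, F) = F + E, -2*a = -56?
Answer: -2591364048655/78827394 ≈ -32874.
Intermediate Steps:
a = 28 (a = -½*(-56) = 28)
Q(E, F) = E + F
s(b) = (28 + b)/(-163 + b) (s(b) = (b + 28)/(b - 163) = (28 + b)/(-163 + b))
B = 5753327/174 (B = 33065 - (28 + (-7 - 4))/(-163 + (-7 - 4)) = 33065 - (28 - 11)/(-163 - 11) = 33065 - 17/(-174) = 33065 - (-1)*17/174 = 33065 - 1*(-17/174) = 33065 + 17/174 = 5753327/174 ≈ 33065.)
1/453031 + ((B - 428) - 65511) = 1/453031 + ((5753327/174 - 428) - 65511) = 1/453031 + (5678855/174 - 65511) = 1/453031 - 5720059/174 = -2591364048655/78827394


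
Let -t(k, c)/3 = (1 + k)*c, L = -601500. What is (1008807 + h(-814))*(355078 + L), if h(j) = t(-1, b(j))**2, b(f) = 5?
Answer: -248592238554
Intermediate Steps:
t(k, c) = -3*c*(1 + k) (t(k, c) = -3*(1 + k)*c = -3*c*(1 + k))
h(j) = 0 (h(j) = (-3*5*(1 - 1))**2 = (-3*5*0)**2 = 0**2 = 0)
(1008807 + h(-814))*(355078 + L) = (1008807 + 0)*(355078 - 601500) = 1008807*(-246422) = -248592238554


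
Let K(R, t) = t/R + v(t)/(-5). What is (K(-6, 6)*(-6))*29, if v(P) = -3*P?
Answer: -2262/5 ≈ -452.40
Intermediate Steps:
K(R, t) = 3*t/5 + t/R (K(R, t) = t/R - 3*t/(-5) = t/R - 3*t*(-⅕) = t/R + 3*t/5 = 3*t/5 + t/R)
(K(-6, 6)*(-6))*29 = (((⅗)*6 + 6/(-6))*(-6))*29 = ((18/5 + 6*(-⅙))*(-6))*29 = ((18/5 - 1)*(-6))*29 = ((13/5)*(-6))*29 = -78/5*29 = -2262/5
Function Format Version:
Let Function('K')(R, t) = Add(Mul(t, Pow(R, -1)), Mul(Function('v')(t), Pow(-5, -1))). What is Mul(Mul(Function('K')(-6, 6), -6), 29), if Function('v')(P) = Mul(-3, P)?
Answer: Rational(-2262, 5) ≈ -452.40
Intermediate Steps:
Function('K')(R, t) = Add(Mul(Rational(3, 5), t), Mul(t, Pow(R, -1))) (Function('K')(R, t) = Add(Mul(t, Pow(R, -1)), Mul(Mul(-3, t), Pow(-5, -1))) = Add(Mul(t, Pow(R, -1)), Mul(Mul(-3, t), Rational(-1, 5))) = Add(Mul(t, Pow(R, -1)), Mul(Rational(3, 5), t)) = Add(Mul(Rational(3, 5), t), Mul(t, Pow(R, -1))))
Mul(Mul(Function('K')(-6, 6), -6), 29) = Mul(Mul(Add(Mul(Rational(3, 5), 6), Mul(6, Pow(-6, -1))), -6), 29) = Mul(Mul(Add(Rational(18, 5), Mul(6, Rational(-1, 6))), -6), 29) = Mul(Mul(Add(Rational(18, 5), -1), -6), 29) = Mul(Mul(Rational(13, 5), -6), 29) = Mul(Rational(-78, 5), 29) = Rational(-2262, 5)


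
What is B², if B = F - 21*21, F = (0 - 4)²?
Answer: 180625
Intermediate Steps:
F = 16 (F = (-4)² = 16)
B = -425 (B = 16 - 21*21 = 16 - 441 = -425)
B² = (-425)² = 180625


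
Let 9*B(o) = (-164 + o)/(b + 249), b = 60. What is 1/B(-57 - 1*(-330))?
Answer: 2781/109 ≈ 25.514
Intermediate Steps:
B(o) = -164/2781 + o/2781 (B(o) = ((-164 + o)/(60 + 249))/9 = ((-164 + o)/309)/9 = ((-164 + o)*(1/309))/9 = (-164/309 + o/309)/9 = -164/2781 + o/2781)
1/B(-57 - 1*(-330)) = 1/(-164/2781 + (-57 - 1*(-330))/2781) = 1/(-164/2781 + (-57 + 330)/2781) = 1/(-164/2781 + (1/2781)*273) = 1/(-164/2781 + 91/927) = 1/(109/2781) = 2781/109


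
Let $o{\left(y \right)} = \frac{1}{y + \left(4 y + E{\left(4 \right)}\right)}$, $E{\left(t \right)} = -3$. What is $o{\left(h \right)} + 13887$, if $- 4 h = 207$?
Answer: $\frac{14539685}{1047} \approx 13887.0$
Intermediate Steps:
$h = - \frac{207}{4}$ ($h = \left(- \frac{1}{4}\right) 207 = - \frac{207}{4} \approx -51.75$)
$o{\left(y \right)} = \frac{1}{-3 + 5 y}$ ($o{\left(y \right)} = \frac{1}{y + \left(4 y - 3\right)} = \frac{1}{y + \left(-3 + 4 y\right)} = \frac{1}{-3 + 5 y}$)
$o{\left(h \right)} + 13887 = \frac{1}{-3 + 5 \left(- \frac{207}{4}\right)} + 13887 = \frac{1}{-3 - \frac{1035}{4}} + 13887 = \frac{1}{- \frac{1047}{4}} + 13887 = - \frac{4}{1047} + 13887 = \frac{14539685}{1047}$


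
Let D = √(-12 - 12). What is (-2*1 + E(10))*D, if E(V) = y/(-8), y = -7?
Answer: -9*I*√6/4 ≈ -5.5114*I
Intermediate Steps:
E(V) = 7/8 (E(V) = -7/(-8) = -7*(-⅛) = 7/8)
D = 2*I*√6 (D = √(-24) = 2*I*√6 ≈ 4.899*I)
(-2*1 + E(10))*D = (-2*1 + 7/8)*(2*I*√6) = (-2 + 7/8)*(2*I*√6) = -9*I*√6/4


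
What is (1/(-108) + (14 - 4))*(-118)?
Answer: -63661/54 ≈ -1178.9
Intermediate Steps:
(1/(-108) + (14 - 4))*(-118) = (-1/108 + 10)*(-118) = (1079/108)*(-118) = -63661/54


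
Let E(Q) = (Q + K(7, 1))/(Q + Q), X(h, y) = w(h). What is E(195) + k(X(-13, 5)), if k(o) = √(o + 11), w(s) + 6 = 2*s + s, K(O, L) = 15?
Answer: 7/13 + I*√34 ≈ 0.53846 + 5.831*I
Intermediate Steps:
w(s) = -6 + 3*s (w(s) = -6 + (2*s + s) = -6 + 3*s)
X(h, y) = -6 + 3*h
E(Q) = (15 + Q)/(2*Q) (E(Q) = (Q + 15)/(Q + Q) = (15 + Q)/((2*Q)) = (15 + Q)*(1/(2*Q)) = (15 + Q)/(2*Q))
k(o) = √(11 + o)
E(195) + k(X(-13, 5)) = (½)*(15 + 195)/195 + √(11 + (-6 + 3*(-13))) = (½)*(1/195)*210 + √(11 + (-6 - 39)) = 7/13 + √(11 - 45) = 7/13 + √(-34) = 7/13 + I*√34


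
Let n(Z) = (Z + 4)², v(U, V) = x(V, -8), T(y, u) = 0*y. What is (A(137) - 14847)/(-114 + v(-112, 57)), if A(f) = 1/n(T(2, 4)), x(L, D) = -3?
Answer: 237551/1872 ≈ 126.90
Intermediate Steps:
T(y, u) = 0
v(U, V) = -3
n(Z) = (4 + Z)²
A(f) = 1/16 (A(f) = 1/((4 + 0)²) = 1/(4²) = 1/16)
(A(137) - 14847)/(-114 + v(-112, 57)) = (1/16 - 14847)/(-114 - 3) = -237551/16/(-117) = -237551/16*(-1/117) = 237551/1872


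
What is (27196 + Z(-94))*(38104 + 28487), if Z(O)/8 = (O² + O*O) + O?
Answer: 11175301620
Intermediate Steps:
Z(O) = 8*O + 16*O² (Z(O) = 8*((O² + O*O) + O) = 8*((O² + O²) + O) = 8*(2*O² + O) = 8*(O + 2*O²) = 8*O + 16*O²)
(27196 + Z(-94))*(38104 + 28487) = (27196 + 8*(-94)*(1 + 2*(-94)))*(38104 + 28487) = (27196 + 8*(-94)*(1 - 188))*66591 = (27196 + 8*(-94)*(-187))*66591 = (27196 + 140624)*66591 = 167820*66591 = 11175301620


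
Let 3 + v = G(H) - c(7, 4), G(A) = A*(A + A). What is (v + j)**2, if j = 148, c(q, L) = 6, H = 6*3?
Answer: 619369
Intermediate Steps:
H = 18
G(A) = 2*A**2 (G(A) = A*(2*A) = 2*A**2)
v = 639 (v = -3 + (2*18**2 - 1*6) = -3 + (2*324 - 6) = -3 + (648 - 6) = -3 + 642 = 639)
(v + j)**2 = (639 + 148)**2 = 787**2 = 619369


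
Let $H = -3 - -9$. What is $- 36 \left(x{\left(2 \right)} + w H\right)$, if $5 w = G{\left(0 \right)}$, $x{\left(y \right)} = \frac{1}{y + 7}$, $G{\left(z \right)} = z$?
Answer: $-4$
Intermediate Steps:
$x{\left(y \right)} = \frac{1}{7 + y}$
$w = 0$ ($w = \frac{1}{5} \cdot 0 = 0$)
$H = 6$ ($H = -3 + 9 = 6$)
$- 36 \left(x{\left(2 \right)} + w H\right) = - 36 \left(\frac{1}{7 + 2} + 0 \cdot 6\right) = - 36 \left(\frac{1}{9} + 0\right) = \left(-36\right) \frac{1}{9} = -4$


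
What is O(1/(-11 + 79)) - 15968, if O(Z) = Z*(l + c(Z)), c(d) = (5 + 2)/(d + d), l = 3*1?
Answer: -1085583/68 ≈ -15964.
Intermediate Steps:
l = 3
c(d) = 7/(2*d) (c(d) = 7/((2*d)) = 7*(1/(2*d)) = 7/(2*d))
O(Z) = Z*(3 + 7/(2*Z))
O(1/(-11 + 79)) - 15968 = (7/2 + 3/(-11 + 79)) - 15968 = (7/2 + 3/68) - 15968 = 241/68 - 15968 = -1085583/68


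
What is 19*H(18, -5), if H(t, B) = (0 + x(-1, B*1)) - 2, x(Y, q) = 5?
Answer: 57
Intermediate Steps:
H(t, B) = 3 (H(t, B) = (0 + 5) - 2 = 5 - 2 = 3)
19*H(18, -5) = 19*3 = 57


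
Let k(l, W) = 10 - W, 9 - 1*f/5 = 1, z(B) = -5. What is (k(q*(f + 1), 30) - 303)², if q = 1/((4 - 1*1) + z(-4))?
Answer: 104329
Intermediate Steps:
f = 40 (f = 45 - 5*1 = 45 - 5 = 40)
q = -½ (q = 1/((4 - 1*1) - 5) = 1/((4 - 1) - 5) = 1/(3 - 5) = 1/(-2) = -½ ≈ -0.50000)
(k(q*(f + 1), 30) - 303)² = ((10 - 1*30) - 303)² = ((10 - 30) - 303)² = (-20 - 303)² = (-323)² = 104329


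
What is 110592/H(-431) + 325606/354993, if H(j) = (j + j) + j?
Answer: -12946125766/153001983 ≈ -84.614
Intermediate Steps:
H(j) = 3*j (H(j) = 2*j + j = 3*j)
110592/H(-431) + 325606/354993 = 110592/((3*(-431))) + 325606/354993 = 110592/(-1293) + 325606*(1/354993) = 110592*(-1/1293) + 325606/354993 = -36864/431 + 325606/354993 = -12946125766/153001983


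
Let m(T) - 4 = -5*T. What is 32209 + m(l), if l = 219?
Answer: 31118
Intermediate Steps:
m(T) = 4 - 5*T
32209 + m(l) = 32209 + (4 - 5*219) = 32209 + (4 - 1095) = 32209 - 1091 = 31118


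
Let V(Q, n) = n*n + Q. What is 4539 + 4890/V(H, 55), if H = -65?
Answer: 1344033/296 ≈ 4540.6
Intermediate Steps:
V(Q, n) = Q + n² (V(Q, n) = n² + Q = Q + n²)
4539 + 4890/V(H, 55) = 4539 + 4890/(-65 + 55²) = 4539 + 4890/(-65 + 3025) = 4539 + 4890/2960 = 4539 + 4890*(1/2960) = 4539 + 489/296 = 1344033/296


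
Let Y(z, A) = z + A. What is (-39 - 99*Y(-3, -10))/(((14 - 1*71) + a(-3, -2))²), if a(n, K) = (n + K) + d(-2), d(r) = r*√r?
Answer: 312/(31 + I*√2)² ≈ 0.32264 - 0.029499*I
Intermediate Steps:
d(r) = r^(3/2)
Y(z, A) = A + z
a(n, K) = K + n - 2*I*√2 (a(n, K) = (n + K) + (-2)^(3/2) = (K + n) - 2*I*√2 = K + n - 2*I*√2)
(-39 - 99*Y(-3, -10))/(((14 - 1*71) + a(-3, -2))²) = (-39 - 99*(-10 - 3))/(((14 - 1*71) + (-2 - 3 - 2*I*√2))²) = (-39 - 99*(-13))/(((14 - 71) + (-5 - 2*I*√2))²) = (-39 + 1287)/((-57 + (-5 - 2*I*√2))²) = 1248/((-62 - 2*I*√2)²) = 1248/(-62 - 2*I*√2)²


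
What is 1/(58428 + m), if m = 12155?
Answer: 1/70583 ≈ 1.4168e-5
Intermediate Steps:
1/(58428 + m) = 1/(58428 + 12155) = 1/70583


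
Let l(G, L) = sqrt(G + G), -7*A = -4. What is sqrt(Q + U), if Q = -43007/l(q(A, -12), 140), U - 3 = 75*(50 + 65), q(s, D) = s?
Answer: sqrt(34512 - 43007*sqrt(14))/2 ≈ 177.77*I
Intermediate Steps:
A = 4/7 (A = -1/7*(-4) = 4/7 ≈ 0.57143)
l(G, L) = sqrt(2)*sqrt(G) (l(G, L) = sqrt(2*G) = sqrt(2)*sqrt(G))
U = 8628 (U = 3 + 75*(50 + 65) = 3 + 75*115 = 3 + 8625 = 8628)
Q = -43007*sqrt(14)/4 ≈ -40229.
sqrt(Q + U) = sqrt(-43007*sqrt(14)/4 + 8628) = sqrt(8628 - 43007*sqrt(14)/4)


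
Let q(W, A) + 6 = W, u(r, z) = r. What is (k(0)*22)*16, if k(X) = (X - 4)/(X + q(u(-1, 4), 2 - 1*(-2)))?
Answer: 1408/7 ≈ 201.14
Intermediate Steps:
q(W, A) = -6 + W
k(X) = (-4 + X)/(-7 + X) (k(X) = (X - 4)/(X + (-6 - 1)) = (-4 + X)/(X - 7) = (-4 + X)/(-7 + X))
(k(0)*22)*16 = (((-4 + 0)/(-7 + 0))*22)*16 = ((-4/(-7))*22)*16 = (-⅐*(-4)*22)*16 = ((4/7)*22)*16 = (88/7)*16 = 1408/7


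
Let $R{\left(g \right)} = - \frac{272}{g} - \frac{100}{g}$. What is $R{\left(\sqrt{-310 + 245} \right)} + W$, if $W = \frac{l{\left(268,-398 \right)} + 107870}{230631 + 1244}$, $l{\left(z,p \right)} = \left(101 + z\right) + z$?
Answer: $\frac{15501}{33125} + \frac{372 i \sqrt{65}}{65} \approx 0.46795 + 46.141 i$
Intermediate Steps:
$l{\left(z,p \right)} = 101 + 2 z$
$R{\left(g \right)} = - \frac{372}{g}$
$W = \frac{15501}{33125}$ ($W = \frac{\left(101 + 2 \cdot 268\right) + 107870}{230631 + 1244} = \frac{\left(101 + 536\right) + 107870}{231875} = \left(637 + 107870\right) \frac{1}{231875} = 108507 \cdot \frac{1}{231875} = \frac{15501}{33125} \approx 0.46795$)
$R{\left(\sqrt{-310 + 245} \right)} + W = - \frac{372}{\sqrt{-310 + 245}} + \frac{15501}{33125} = - \frac{372}{\sqrt{-65}} + \frac{15501}{33125} = - \frac{372}{i \sqrt{65}} + \frac{15501}{33125} = - 372 \left(- \frac{i \sqrt{65}}{65}\right) + \frac{15501}{33125} = \frac{372 i \sqrt{65}}{65} + \frac{15501}{33125} = \frac{15501}{33125} + \frac{372 i \sqrt{65}}{65}$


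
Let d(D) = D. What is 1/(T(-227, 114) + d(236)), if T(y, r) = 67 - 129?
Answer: 1/174 ≈ 0.0057471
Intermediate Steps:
T(y, r) = -62
1/(T(-227, 114) + d(236)) = 1/(-62 + 236) = 1/174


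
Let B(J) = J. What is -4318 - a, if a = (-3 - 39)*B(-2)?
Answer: -4402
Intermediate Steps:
a = 84 (a = (-3 - 39)*(-2) = -42*(-2) = 84)
-4318 - a = -4318 - 1*84 = -4318 - 84 = -4402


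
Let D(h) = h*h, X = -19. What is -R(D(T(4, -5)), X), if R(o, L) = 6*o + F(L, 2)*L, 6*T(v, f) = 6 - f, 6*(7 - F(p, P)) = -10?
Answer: 289/2 ≈ 144.50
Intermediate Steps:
F(p, P) = 26/3 (F(p, P) = 7 - ⅙*(-10) = 7 + 5/3 = 26/3)
T(v, f) = 1 - f/6 (T(v, f) = (6 - f)/6 = 1 - f/6)
D(h) = h²
R(o, L) = 6*o + 26*L/3
-R(D(T(4, -5)), X) = -(6*(1 - ⅙*(-5))² + (26/3)*(-19)) = -(6*(1 + ⅚)² - 494/3) = -(6*(11/6)² - 494/3) = -(6*(121/36) - 494/3) = -(121/6 - 494/3) = -1*(-289/2) = 289/2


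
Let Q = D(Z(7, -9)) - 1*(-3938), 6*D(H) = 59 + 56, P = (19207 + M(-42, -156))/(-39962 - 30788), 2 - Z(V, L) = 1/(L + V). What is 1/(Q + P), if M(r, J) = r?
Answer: 21225/83985113 ≈ 0.00025272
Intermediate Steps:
Z(V, L) = 2 - 1/(L + V)
P = -3833/14150 (P = (19207 - 42)/(-39962 - 30788) = 19165/(-70750) = 19165*(-1/70750) = -3833/14150 ≈ -0.27088)
D(H) = 115/6 (D(H) = (59 + 56)/6 = (1/6)*115 = 115/6)
Q = 23743/6 (Q = 115/6 - 1*(-3938) = 115/6 + 3938 = 23743/6 ≈ 3957.2)
1/(Q + P) = 1/(23743/6 - 3833/14150) = 1/(83985113/21225) = 21225/83985113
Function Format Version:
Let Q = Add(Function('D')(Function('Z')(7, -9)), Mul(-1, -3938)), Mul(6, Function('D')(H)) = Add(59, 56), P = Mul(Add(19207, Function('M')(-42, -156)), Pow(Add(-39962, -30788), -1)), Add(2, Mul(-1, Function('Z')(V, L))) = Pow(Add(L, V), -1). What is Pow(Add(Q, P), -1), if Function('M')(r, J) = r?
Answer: Rational(21225, 83985113) ≈ 0.00025272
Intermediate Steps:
Function('Z')(V, L) = Add(2, Mul(-1, Pow(Add(L, V), -1)))
P = Rational(-3833, 14150) (P = Mul(Add(19207, -42), Pow(Add(-39962, -30788), -1)) = Mul(19165, Pow(-70750, -1)) = Mul(19165, Rational(-1, 70750)) = Rational(-3833, 14150) ≈ -0.27088)
Function('D')(H) = Rational(115, 6) (Function('D')(H) = Mul(Rational(1, 6), Add(59, 56)) = Mul(Rational(1, 6), 115) = Rational(115, 6))
Q = Rational(23743, 6) (Q = Add(Rational(115, 6), Mul(-1, -3938)) = Add(Rational(115, 6), 3938) = Rational(23743, 6) ≈ 3957.2)
Pow(Add(Q, P), -1) = Pow(Add(Rational(23743, 6), Rational(-3833, 14150)), -1) = Pow(Rational(83985113, 21225), -1) = Rational(21225, 83985113)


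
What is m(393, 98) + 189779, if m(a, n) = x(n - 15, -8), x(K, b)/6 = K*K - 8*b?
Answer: 231497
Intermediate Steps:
x(K, b) = -48*b + 6*K**2 (x(K, b) = 6*(K*K - 8*b) = 6*(K**2 - 8*b) = -48*b + 6*K**2)
m(a, n) = 384 + 6*(-15 + n)**2 (m(a, n) = -48*(-8) + 6*(n - 15)**2 = 384 + 6*(-15 + n)**2)
m(393, 98) + 189779 = (384 + 6*(-15 + 98)**2) + 189779 = (384 + 6*83**2) + 189779 = (384 + 6*6889) + 189779 = (384 + 41334) + 189779 = 41718 + 189779 = 231497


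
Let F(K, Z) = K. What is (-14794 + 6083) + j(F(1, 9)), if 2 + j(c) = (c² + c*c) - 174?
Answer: -8885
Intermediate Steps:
j(c) = -176 + 2*c² (j(c) = -2 + ((c² + c*c) - 174) = -2 + ((c² + c²) - 174) = -2 + (2*c² - 174) = -2 + (-174 + 2*c²) = -176 + 2*c²)
(-14794 + 6083) + j(F(1, 9)) = (-14794 + 6083) + (-176 + 2*1²) = -8711 + (-176 + 2*1) = -8711 + (-176 + 2) = -8711 - 174 = -8885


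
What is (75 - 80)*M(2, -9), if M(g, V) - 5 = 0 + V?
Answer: 20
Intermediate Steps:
M(g, V) = 5 + V (M(g, V) = 5 + (0 + V) = 5 + V)
(75 - 80)*M(2, -9) = (75 - 80)*(5 - 9) = -5*(-4) = 20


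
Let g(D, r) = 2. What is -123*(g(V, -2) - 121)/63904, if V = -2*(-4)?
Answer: 14637/63904 ≈ 0.22905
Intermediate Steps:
V = 8
-123*(g(V, -2) - 121)/63904 = -123*(2 - 121)/63904 = -123*(-119)*(1/63904) = 14637*(1/63904) = 14637/63904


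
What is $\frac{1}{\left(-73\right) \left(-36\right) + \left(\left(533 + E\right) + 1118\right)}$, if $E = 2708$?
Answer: $\frac{1}{6987} \approx 0.00014312$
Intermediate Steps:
$\frac{1}{\left(-73\right) \left(-36\right) + \left(\left(533 + E\right) + 1118\right)} = \frac{1}{\left(-73\right) \left(-36\right) + \left(\left(533 + 2708\right) + 1118\right)} = \frac{1}{2628 + \left(3241 + 1118\right)} = \frac{1}{2628 + 4359} = \frac{1}{6987}$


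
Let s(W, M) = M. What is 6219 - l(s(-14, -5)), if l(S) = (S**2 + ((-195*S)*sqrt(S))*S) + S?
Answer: 6199 + 4875*I*sqrt(5) ≈ 6199.0 + 10901.0*I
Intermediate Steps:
l(S) = S + S**2 - 195*S**(5/2) (l(S) = (S**2 + (-195*S**(3/2))*S) + S = (S**2 - 195*S**(5/2)) + S = S + S**2 - 195*S**(5/2))
6219 - l(s(-14, -5)) = 6219 - (-5 + (-5)**2 - 4875*I*sqrt(5)) = 6219 - (-5 + 25 - 4875*I*sqrt(5)) = 6219 - (20 - 4875*I*sqrt(5)) = 6219 + (-20 + 4875*I*sqrt(5)) = 6199 + 4875*I*sqrt(5)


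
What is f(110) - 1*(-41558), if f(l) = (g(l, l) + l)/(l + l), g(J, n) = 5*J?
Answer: 41561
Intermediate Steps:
f(l) = 3 (f(l) = (5*l + l)/(l + l) = (6*l)/((2*l)) = (6*l)*(1/(2*l)) = 3)
f(110) - 1*(-41558) = 3 - 1*(-41558) = 3 + 41558 = 41561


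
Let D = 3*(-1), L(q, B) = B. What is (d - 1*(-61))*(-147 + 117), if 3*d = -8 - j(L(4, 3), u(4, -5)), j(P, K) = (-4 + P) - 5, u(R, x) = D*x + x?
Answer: -1810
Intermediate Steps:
D = -3
u(R, x) = -2*x (u(R, x) = -3*x + x = -2*x)
j(P, K) = -9 + P
d = -2/3 (d = (-8 - (-9 + 3))/3 = (-8 - 1*(-6))/3 = (-8 + 6)/3 = (1/3)*(-2) = -2/3 ≈ -0.66667)
(d - 1*(-61))*(-147 + 117) = (-2/3 - 1*(-61))*(-147 + 117) = (-2/3 + 61)*(-30) = (181/3)*(-30) = -1810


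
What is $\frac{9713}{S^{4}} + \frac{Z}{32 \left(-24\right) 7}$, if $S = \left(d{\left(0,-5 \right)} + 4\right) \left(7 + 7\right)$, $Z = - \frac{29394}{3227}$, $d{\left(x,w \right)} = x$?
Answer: $\frac{12159325}{4533702656} \approx 0.002682$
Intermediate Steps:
$Z = - \frac{29394}{3227}$ ($Z = \left(-29394\right) \frac{1}{3227} = - \frac{29394}{3227} \approx -9.1088$)
$S = 56$ ($S = \left(0 + 4\right) \left(7 + 7\right) = 4 \cdot 14 = 56$)
$\frac{9713}{S^{4}} + \frac{Z}{32 \left(-24\right) 7} = \frac{9713}{56^{4}} - \frac{29394}{3227 \cdot 32 \left(-24\right) 7} = \frac{9713}{9834496} - \frac{29394}{3227 \left(\left(-768\right) 7\right)} = 9713 \cdot \frac{1}{9834496} - \frac{29394}{3227 \left(-5376\right)} = \frac{9713}{9834496} - - \frac{4899}{2891392} = \frac{9713}{9834496} + \frac{4899}{2891392} = \frac{12159325}{4533702656}$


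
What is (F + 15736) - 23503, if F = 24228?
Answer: 16461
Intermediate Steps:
(F + 15736) - 23503 = (24228 + 15736) - 23503 = 39964 - 23503 = 16461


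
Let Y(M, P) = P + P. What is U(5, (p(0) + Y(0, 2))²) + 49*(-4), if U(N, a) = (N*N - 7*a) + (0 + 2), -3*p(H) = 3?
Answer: -232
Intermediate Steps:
Y(M, P) = 2*P
p(H) = -1 (p(H) = -⅓*3 = -1)
U(N, a) = 2 + N² - 7*a (U(N, a) = (N² - 7*a) + 2 = 2 + N² - 7*a)
U(5, (p(0) + Y(0, 2))²) + 49*(-4) = (2 + 5² - 7*(-1 + 2*2)²) + 49*(-4) = (2 + 25 - 7*(-1 + 4)²) - 196 = (2 + 25 - 7*3²) - 196 = (2 + 25 - 7*9) - 196 = (2 + 25 - 63) - 196 = -36 - 196 = -232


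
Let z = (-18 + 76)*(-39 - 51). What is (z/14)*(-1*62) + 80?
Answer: 162380/7 ≈ 23197.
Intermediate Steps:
z = -5220 (z = 58*(-90) = -5220)
(z/14)*(-1*62) + 80 = (-5220/14)*(-1*62) + 80 = -5220*1/14*(-62) + 80 = -2610/7*(-62) + 80 = 161820/7 + 80 = 162380/7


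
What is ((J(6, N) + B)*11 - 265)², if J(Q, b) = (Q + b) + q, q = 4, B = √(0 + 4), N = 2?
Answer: 12321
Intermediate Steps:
B = 2 (B = √4 = 2)
J(Q, b) = 4 + Q + b (J(Q, b) = (Q + b) + 4 = 4 + Q + b)
((J(6, N) + B)*11 - 265)² = (((4 + 6 + 2) + 2)*11 - 265)² = ((12 + 2)*11 - 265)² = (14*11 - 265)² = (154 - 265)² = (-111)² = 12321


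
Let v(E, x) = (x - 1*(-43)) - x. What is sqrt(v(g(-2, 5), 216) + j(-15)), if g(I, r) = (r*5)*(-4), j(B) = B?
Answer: 2*sqrt(7) ≈ 5.2915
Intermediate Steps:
g(I, r) = -20*r (g(I, r) = (5*r)*(-4) = -20*r)
v(E, x) = 43 (v(E, x) = (x + 43) - x = (43 + x) - x = 43)
sqrt(v(g(-2, 5), 216) + j(-15)) = sqrt(43 - 15) = sqrt(28) = 2*sqrt(7)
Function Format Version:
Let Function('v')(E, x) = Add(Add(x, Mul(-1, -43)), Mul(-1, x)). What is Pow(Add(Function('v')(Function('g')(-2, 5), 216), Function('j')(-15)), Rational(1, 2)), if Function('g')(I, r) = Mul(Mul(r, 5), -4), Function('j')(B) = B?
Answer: Mul(2, Pow(7, Rational(1, 2))) ≈ 5.2915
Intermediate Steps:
Function('g')(I, r) = Mul(-20, r) (Function('g')(I, r) = Mul(Mul(5, r), -4) = Mul(-20, r))
Function('v')(E, x) = 43 (Function('v')(E, x) = Add(Add(x, 43), Mul(-1, x)) = Add(Add(43, x), Mul(-1, x)) = 43)
Pow(Add(Function('v')(Function('g')(-2, 5), 216), Function('j')(-15)), Rational(1, 2)) = Pow(Add(43, -15), Rational(1, 2)) = Pow(28, Rational(1, 2)) = Mul(2, Pow(7, Rational(1, 2)))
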